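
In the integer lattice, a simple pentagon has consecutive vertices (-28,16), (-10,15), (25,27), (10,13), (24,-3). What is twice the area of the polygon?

By the shoelace formula, twice the signed area is |((-28)·15 − (-10)·16) + ((-10)·27 − 25·15) + (25·13 − 10·27) + (10·(-3) − 24·13) + (24·16 − (-28)·(-3))| = 892, so the area is 446.

892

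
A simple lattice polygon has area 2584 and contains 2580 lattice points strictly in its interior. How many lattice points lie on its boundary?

10

Pick's theorem gives A = I + B/2 − 1, so B = 2(A − I + 1) = 2(2584 − 2580 + 1) = 10.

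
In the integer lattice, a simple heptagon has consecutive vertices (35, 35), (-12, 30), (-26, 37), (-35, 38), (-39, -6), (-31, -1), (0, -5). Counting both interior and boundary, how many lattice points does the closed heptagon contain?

2005

The shoelace formula gives twice the area as |[35·30 − (-12)·35] + [(-12)·37 − (-26)·30] + [(-26)·38 − (-35)·37] + [(-35)·(-6) − (-39)·38] + [(-39)·(-1) − (-31)·(-6)] + [(-31)·(-5) − 0·(-1)] + [0·35 − 35·(-5)]| = 3988, so the area is 1994.
Along each edge there are gcd(|Δx|,|Δy|)+1 lattice points, so counting each shared vertex once the boundary has gcd(47,5) + gcd(14,7) + gcd(9,1) + gcd(4,44) + gcd(8,5) + gcd(31,4) + gcd(35,40) = 1+7+1+4+1+1+5 = 20.
Pick's theorem gives I = A − B/2 + 1 = 1994 − 20/2 + 1 = 1985, so the closed region contains I + B = 1985 + 20 = 2005 lattice points.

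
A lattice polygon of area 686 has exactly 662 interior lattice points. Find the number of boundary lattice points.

Pick's theorem gives A = I + B/2 − 1, so B = 2(A − I + 1) = 2(686 − 662 + 1) = 50.

50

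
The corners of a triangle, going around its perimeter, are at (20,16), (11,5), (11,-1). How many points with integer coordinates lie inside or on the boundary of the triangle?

The shoelace formula gives twice the area as |[20·5 − 11·16] + [11·(-1) − 11·5] + [11·16 − 20·(-1)]| = 54, so the area is 27.
Summing gcd(|Δx|,|Δy|) over the edges gives the boundary count: gcd(9,11) + gcd(0,6) + gcd(9,17) = 1+6+1 = 8.
Pick's theorem gives I = A − B/2 + 1 = 27 − 8/2 + 1 = 24, so the closed region contains I + B = 24 + 8 = 32 lattice points.

32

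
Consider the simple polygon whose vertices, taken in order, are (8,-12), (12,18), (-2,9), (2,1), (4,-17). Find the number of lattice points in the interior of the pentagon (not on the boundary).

227

The shoelace formula gives twice the area as |(8·18 − 12·(-12)) + (12·9 − (-2)·18) + ((-2)·1 − 2·9) + (2·(-17) − 4·1) + (4·(-12) − 8·(-17))| = 462, so the area is 231.
Summing gcd(|Δx|,|Δy|) over the edges gives the boundary count: gcd(4,30) + gcd(14,9) + gcd(4,8) + gcd(2,18) + gcd(4,5) = 2+1+4+2+1 = 10.
By Pick's theorem A = I + B/2 − 1, so I = 231 − 10/2 + 1 = 227.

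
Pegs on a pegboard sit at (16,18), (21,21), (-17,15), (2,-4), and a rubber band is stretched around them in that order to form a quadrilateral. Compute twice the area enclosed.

The shoelace formula gives twice the area as |(16·21 − 21·18) + (21·15 − (-17)·21) + ((-17)·(-4) − 2·15) + (2·18 − 16·(-4))| = 768, so the area is 384.

768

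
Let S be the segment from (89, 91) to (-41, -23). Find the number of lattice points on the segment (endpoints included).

3

The number of lattice points on a segment between lattice points is gcd(|Δx|,|Δy|) + 1 = gcd(130,114) + 1 = 2 + 1 = 3.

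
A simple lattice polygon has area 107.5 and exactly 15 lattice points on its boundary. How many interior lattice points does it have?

From Pick's theorem, I = A − B/2 + 1 = 107.5 − 15/2 + 1 = 101.

101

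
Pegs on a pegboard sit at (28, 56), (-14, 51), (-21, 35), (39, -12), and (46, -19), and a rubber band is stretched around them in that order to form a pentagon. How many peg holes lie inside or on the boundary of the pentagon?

By the shoelace formula, twice the signed area is |(28·51 − (-14)·56) + ((-14)·35 − (-21)·51) + ((-21)·(-12) − 39·35) + (39·(-19) − 46·(-12)) + (46·56 − 28·(-19))| = 4599, so the area is 2299.5.
Along each edge there are gcd(|Δx|,|Δy|)+1 lattice points, so counting each shared vertex once the boundary has gcd(42,5) + gcd(7,16) + gcd(60,47) + gcd(7,7) + gcd(18,75) = 1+1+1+7+3 = 13.
Pick's theorem gives I = A − B/2 + 1 = 2299.5 − 13/2 + 1 = 2294, so the closed region contains I + B = 2294 + 13 = 2307 lattice points.

2307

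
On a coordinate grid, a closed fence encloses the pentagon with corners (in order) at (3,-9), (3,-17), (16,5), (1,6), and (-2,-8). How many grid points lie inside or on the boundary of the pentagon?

The shoelace formula gives twice the area as |[3·(-17) − 3·(-9)] + [3·5 − 16·(-17)] + [16·6 − 1·5] + [1·(-8) − (-2)·6] + [(-2)·(-9) − 3·(-8)]| = 400, so the area is 200.
Summing gcd(|Δx|,|Δy|) over the edges gives the boundary count: gcd(0,8) + gcd(13,22) + gcd(15,1) + gcd(3,14) + gcd(5,1) = 8+1+1+1+1 = 12.
Pick's theorem gives I = A − B/2 + 1 = 200 − 12/2 + 1 = 195, so the closed region contains I + B = 195 + 12 = 207 lattice points.

207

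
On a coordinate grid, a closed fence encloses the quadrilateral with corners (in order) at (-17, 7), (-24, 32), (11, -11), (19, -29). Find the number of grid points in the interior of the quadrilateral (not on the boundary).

The shoelace formula gives twice the area as |((-17)·32 − (-24)·7) + ((-24)·(-11) − 11·32) + (11·(-29) − 19·(-11)) + (19·7 − (-17)·(-29))| = 934, so the area is 467.
The number of boundary lattice points is Σ gcd(|Δx|,|Δy|) = gcd(7,25) + gcd(35,43) + gcd(8,18) + gcd(36,36) = 1+1+2+36 = 40.
Pick's theorem gives I = A − B/2 + 1 = 467 − 40/2 + 1 = 448.

448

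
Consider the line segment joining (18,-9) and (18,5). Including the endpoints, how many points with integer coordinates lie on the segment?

The number of lattice points on a segment between lattice points is gcd(|Δx|,|Δy|) + 1 = gcd(0,14) + 1 = 14 + 1 = 15.

15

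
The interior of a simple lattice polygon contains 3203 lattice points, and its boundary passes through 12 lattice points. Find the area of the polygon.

3208

Pick's theorem states A = I + B/2 − 1, so A = 3203 + 12/2 − 1 = 3208.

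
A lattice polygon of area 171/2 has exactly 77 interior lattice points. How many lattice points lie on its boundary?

Pick's theorem gives A = I + B/2 − 1, so B = 2(A − I + 1) = 2(171/2 − 77 + 1) = 19.

19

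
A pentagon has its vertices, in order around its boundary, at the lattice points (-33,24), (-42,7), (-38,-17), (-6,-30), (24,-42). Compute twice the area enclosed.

The shoelace formula gives twice the area as |((-33)·7 − (-42)·24) + ((-42)·(-17) − (-38)·7) + ((-38)·(-30) − (-6)·(-17)) + ((-6)·(-42) − 24·(-30)) + (24·24 − (-33)·(-42))| = 2957, so the area is 2957/2.

2957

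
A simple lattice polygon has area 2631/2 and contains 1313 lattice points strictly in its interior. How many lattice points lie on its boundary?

Pick's theorem gives A = I + B/2 − 1, so B = 2(A − I + 1) = 2(2631/2 − 1313 + 1) = 7.

7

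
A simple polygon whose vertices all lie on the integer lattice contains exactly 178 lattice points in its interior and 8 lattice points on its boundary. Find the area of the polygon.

181

Pick's theorem states A = I + B/2 − 1, so A = 178 + 8/2 − 1 = 181.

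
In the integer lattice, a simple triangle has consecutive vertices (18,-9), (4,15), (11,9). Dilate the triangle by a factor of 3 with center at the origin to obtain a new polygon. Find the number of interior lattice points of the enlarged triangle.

373

The shoelace formula gives twice the area as |(18·15 − 4·(-9)) + (4·9 − 11·15) + (11·(-9) − 18·9)| = 84, so the area is 42.
Along each edge there are gcd(|Δx|,|Δy|)+1 lattice points, so counting each shared vertex once the boundary has gcd(14,24) + gcd(7,6) + gcd(7,18) = 2+1+1 = 4.
Scaling by 3 multiplies the area by 3² = 9 (so the new area is 378) and multiplies the boundary lattice-point count by 3, giving 12.
By Pick's theorem, the interior count of the dilated polygon is 378 − 12/2 + 1 = 373.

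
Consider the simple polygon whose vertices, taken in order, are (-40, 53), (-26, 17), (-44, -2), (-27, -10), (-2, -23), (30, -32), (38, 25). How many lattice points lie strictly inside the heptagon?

4106

By the shoelace formula, twice the signed area is |((-40)·17 − (-26)·53) + ((-26)·(-2) − (-44)·17) + ((-44)·(-10) − (-27)·(-2)) + ((-27)·(-23) − (-2)·(-10)) + ((-2)·(-32) − 30·(-23)) + (30·25 − 38·(-32)) + (38·53 − (-40)·25)| = 8219, so the area is 4109.5.
Along each edge there are gcd(|Δx|,|Δy|)+1 lattice points, so counting each shared vertex once the boundary has gcd(14,36) + gcd(18,19) + gcd(17,8) + gcd(25,13) + gcd(32,9) + gcd(8,57) + gcd(78,28) = 2+1+1+1+1+1+2 = 9.
By Pick's theorem A = I + B/2 − 1, so I = 4109.5 − 9/2 + 1 = 4106.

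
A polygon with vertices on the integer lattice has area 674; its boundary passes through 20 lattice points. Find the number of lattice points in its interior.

From Pick's theorem, I = A − B/2 + 1 = 674 − 20/2 + 1 = 665.

665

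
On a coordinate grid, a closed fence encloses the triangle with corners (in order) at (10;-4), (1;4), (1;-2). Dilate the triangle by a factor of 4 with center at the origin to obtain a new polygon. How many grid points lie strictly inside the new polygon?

417

Using the shoelace formula, 2A = |[10·4 − 1·(-4)] + [1·(-2) − 1·4] + [1·(-4) − 10·(-2)]| = 54, so the area is 27.
The number of boundary lattice points is Σ gcd(|Δx|,|Δy|) = gcd(9,8) + gcd(0,6) + gcd(9,2) = 1+6+1 = 8.
Scaling by 4 multiplies the area by 4² = 16 (so the new area is 432) and multiplies the boundary lattice-point count by 4, giving 32.
By Pick's theorem, the interior count of the dilated polygon is 432 − 32/2 + 1 = 417.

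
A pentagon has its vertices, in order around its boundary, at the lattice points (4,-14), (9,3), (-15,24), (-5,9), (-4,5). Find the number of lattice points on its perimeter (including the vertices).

11

Along each edge there are gcd(|Δx|,|Δy|)+1 lattice points, so counting each shared vertex once the boundary has gcd(5,17) + gcd(24,21) + gcd(10,15) + gcd(1,4) + gcd(8,19) = 1+3+5+1+1 = 11.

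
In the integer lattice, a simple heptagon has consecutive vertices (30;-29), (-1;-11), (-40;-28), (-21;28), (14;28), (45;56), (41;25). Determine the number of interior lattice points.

The shoelace formula gives twice the area as |(30·(-11) − (-1)·(-29)) + ((-1)·(-28) − (-40)·(-11)) + ((-40)·28 − (-21)·(-28)) + ((-21)·28 − 14·28) + (14·56 − 45·28) + (45·25 − 41·56) + (41·(-29) − 30·25)| = 7045, so the area is 3522.5.
Summing gcd(|Δx|,|Δy|) over the edges gives the boundary count: gcd(31,18) + gcd(39,17) + gcd(19,56) + gcd(35,0) + gcd(31,28) + gcd(4,31) + gcd(11,54) = 1+1+1+35+1+1+1 = 41.
Pick's theorem gives I = A − B/2 + 1 = 3522.5 − 41/2 + 1 = 3503.

3503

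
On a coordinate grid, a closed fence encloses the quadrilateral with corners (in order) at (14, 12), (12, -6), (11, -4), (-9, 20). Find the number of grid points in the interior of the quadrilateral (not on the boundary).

By the shoelace formula, twice the signed area is |[14·(-6) − 12·12] + [12·(-4) − 11·(-6)] + [11·20 − (-9)·(-4)] + [(-9)·12 − 14·20]| = 414, so the area is 207.
The number of boundary lattice points is Σ gcd(|Δx|,|Δy|) = gcd(2,18) + gcd(1,2) + gcd(20,24) + gcd(23,8) = 2+1+4+1 = 8.
By Pick's theorem A = I + B/2 − 1, so I = 207 − 8/2 + 1 = 204.

204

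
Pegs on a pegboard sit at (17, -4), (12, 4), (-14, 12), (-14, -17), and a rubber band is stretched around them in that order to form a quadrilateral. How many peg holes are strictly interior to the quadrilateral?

518

Using the shoelace formula, 2A = |[17·4 − 12·(-4)] + [12·12 − (-14)·4] + [(-14)·(-17) − (-14)·12] + [(-14)·(-4) − 17·(-17)]| = 1067, so the area is 1067/2.
Summing gcd(|Δx|,|Δy|) over the edges gives the boundary count: gcd(5,8) + gcd(26,8) + gcd(0,29) + gcd(31,13) = 1+2+29+1 = 33.
By Pick's theorem A = I + B/2 − 1, so I = 1067/2 − 33/2 + 1 = 518.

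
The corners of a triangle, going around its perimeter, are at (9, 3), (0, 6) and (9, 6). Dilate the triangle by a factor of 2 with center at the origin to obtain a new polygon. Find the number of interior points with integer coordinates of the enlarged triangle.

40

By the shoelace formula, twice the signed area is |(9·6 − 0·3) + (0·6 − 9·6) + (9·3 − 9·6)| = 27, so the area is 27/2.
Summing gcd(|Δx|,|Δy|) over the edges gives the boundary count: gcd(9,3) + gcd(9,0) + gcd(0,3) = 3+9+3 = 15.
Scaling by 2 multiplies the area by 2² = 4 (so the new area is 54) and multiplies the boundary lattice-point count by 2, giving 30.
By Pick's theorem, the interior count of the dilated polygon is 54 − 30/2 + 1 = 40.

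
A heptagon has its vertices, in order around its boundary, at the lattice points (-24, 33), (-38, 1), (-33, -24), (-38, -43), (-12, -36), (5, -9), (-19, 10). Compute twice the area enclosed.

3314

Using the shoelace formula, 2A = |((-24)·1 − (-38)·33) + ((-38)·(-24) − (-33)·1) + ((-33)·(-43) − (-38)·(-24)) + ((-38)·(-36) − (-12)·(-43)) + ((-12)·(-9) − 5·(-36)) + (5·10 − (-19)·(-9)) + ((-19)·33 − (-24)·10)| = 3314, so the area is 1657.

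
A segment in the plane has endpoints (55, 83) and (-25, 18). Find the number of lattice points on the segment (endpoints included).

The number of lattice points on a segment between lattice points is gcd(|Δx|,|Δy|) + 1 = gcd(80,65) + 1 = 5 + 1 = 6.

6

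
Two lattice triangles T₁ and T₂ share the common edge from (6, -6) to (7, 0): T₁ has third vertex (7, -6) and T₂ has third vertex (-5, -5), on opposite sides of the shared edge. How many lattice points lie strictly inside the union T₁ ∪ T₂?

33

The union is the simple quadrilateral with vertices (6, -6), (7, -6), (7, 0), (-5, -5) in order.
The shoelace formula gives twice the area as |(6·(-6) − 7·(-6)) + (7·0 − 7·(-6)) + (7·(-5) − (-5)·0) + ((-5)·(-6) − 6·(-5))| = 73, so the area is 36.5.
The number of boundary lattice points is Σ gcd(|Δx|,|Δy|) = gcd(1,0) + gcd(0,6) + gcd(12,5) + gcd(11,1) = 1+6+1+1 = 9.
By Pick's theorem I = A − B/2 + 1 = 36.5 − 9/2 + 1 = 33.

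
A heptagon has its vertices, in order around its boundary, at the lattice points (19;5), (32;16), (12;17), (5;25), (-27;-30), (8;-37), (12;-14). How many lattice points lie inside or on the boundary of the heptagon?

1574

The shoelace formula gives twice the area as |(19·16 − 32·5) + (32·17 − 12·16) + (12·25 − 5·17) + (5·(-30) − (-27)·25) + ((-27)·(-37) − 8·(-30)) + (8·(-14) − 12·(-37)) + (12·5 − 19·(-14))| = 3133, so the area is 1566.5.
Along each edge there are gcd(|Δx|,|Δy|)+1 lattice points, so counting each shared vertex once the boundary has gcd(13,11) + gcd(20,1) + gcd(7,8) + gcd(32,55) + gcd(35,7) + gcd(4,23) + gcd(7,19) = 1+1+1+1+7+1+1 = 13.
Pick's theorem gives I = A − B/2 + 1 = 1566.5 − 13/2 + 1 = 1561, so the closed region contains I + B = 1561 + 13 = 1574 lattice points.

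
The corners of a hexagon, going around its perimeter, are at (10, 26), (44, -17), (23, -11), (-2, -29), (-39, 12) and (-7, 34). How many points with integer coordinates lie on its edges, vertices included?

9

Along each edge there are gcd(|Δx|,|Δy|)+1 lattice points, so counting each shared vertex once the boundary has gcd(34,43) + gcd(21,6) + gcd(25,18) + gcd(37,41) + gcd(32,22) + gcd(17,8) = 1+3+1+1+2+1 = 9.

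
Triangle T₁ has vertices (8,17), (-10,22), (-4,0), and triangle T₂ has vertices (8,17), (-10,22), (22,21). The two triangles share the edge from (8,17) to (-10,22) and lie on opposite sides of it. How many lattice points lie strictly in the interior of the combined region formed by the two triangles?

252

The union is the simple quadrilateral with vertices (8,17), (-4,0), (-10,22), (22,21) in order.
Using the shoelace formula, 2A = |(8·0 − (-4)·17) + ((-4)·22 − (-10)·0) + ((-10)·21 − 22·22) + (22·17 − 8·21)| = 508, so the area is 254.
Summing gcd(|Δx|,|Δy|) over the edges gives the boundary count: gcd(12,17) + gcd(6,22) + gcd(32,1) + gcd(14,4) = 1+2+1+2 = 6.
By Pick's theorem I = A − B/2 + 1 = 254 − 6/2 + 1 = 252.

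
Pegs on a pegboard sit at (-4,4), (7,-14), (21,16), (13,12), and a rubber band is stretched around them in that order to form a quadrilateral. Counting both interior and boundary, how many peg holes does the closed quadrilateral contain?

294

The shoelace formula gives twice the area as |[(-4)·(-14) − 7·4] + [7·16 − 21·(-14)] + [21·12 − 13·16] + [13·4 − (-4)·12]| = 578, so the area is 289.
Summing gcd(|Δx|,|Δy|) over the edges gives the boundary count: gcd(11,18) + gcd(14,30) + gcd(8,4) + gcd(17,8) = 1+2+4+1 = 8.
Pick's theorem gives I = A − B/2 + 1 = 289 − 8/2 + 1 = 286, so the closed region contains I + B = 286 + 8 = 294 lattice points.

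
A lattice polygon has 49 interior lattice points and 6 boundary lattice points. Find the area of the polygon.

51

Pick's theorem states A = I + B/2 − 1, so A = 49 + 6/2 − 1 = 51.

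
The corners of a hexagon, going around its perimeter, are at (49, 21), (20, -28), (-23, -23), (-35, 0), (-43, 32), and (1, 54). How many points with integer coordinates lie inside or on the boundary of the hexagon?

The shoelace formula gives twice the area as |(49·(-28) − 20·21) + (20·(-23) − (-23)·(-28)) + ((-23)·0 − (-35)·(-23)) + ((-35)·32 − (-43)·0) + ((-43)·54 − 1·32) + (1·21 − 49·54)| = 9800, so the area is 4900.
The number of boundary lattice points is Σ gcd(|Δx|,|Δy|) = gcd(29,49) + gcd(43,5) + gcd(12,23) + gcd(8,32) + gcd(44,22) + gcd(48,33) = 1+1+1+8+22+3 = 36.
Pick's theorem gives I = A − B/2 + 1 = 4900 − 36/2 + 1 = 4883, so the closed region contains I + B = 4883 + 36 = 4919 lattice points.

4919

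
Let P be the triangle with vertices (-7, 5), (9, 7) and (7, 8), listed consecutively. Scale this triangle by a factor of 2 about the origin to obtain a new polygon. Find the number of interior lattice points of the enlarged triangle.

Using the shoelace formula, 2A = |[(-7)·7 − 9·5] + [9·8 − 7·7] + [7·5 − (-7)·8]| = 20, so the area is 10.
Summing gcd(|Δx|,|Δy|) over the edges gives the boundary count: gcd(16,2) + gcd(2,1) + gcd(14,3) = 2+1+1 = 4.
Scaling by 2 multiplies the area by 2² = 4 (so the new area is 40) and multiplies the boundary lattice-point count by 2, giving 8.
By Pick's theorem, the interior count of the dilated polygon is 40 − 8/2 + 1 = 37.

37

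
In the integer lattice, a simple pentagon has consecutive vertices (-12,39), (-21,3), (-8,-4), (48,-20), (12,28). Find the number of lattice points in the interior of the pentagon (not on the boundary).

1801

By the shoelace formula, twice the signed area is |[(-12)·3 − (-21)·39] + [(-21)·(-4) − (-8)·3] + [(-8)·(-20) − 48·(-4)] + [48·28 − 12·(-20)] + [12·39 − (-12)·28]| = 3631, so the area is 3631/2.
The number of boundary lattice points is Σ gcd(|Δx|,|Δy|) = gcd(9,36) + gcd(13,7) + gcd(56,16) + gcd(36,48) + gcd(24,11) = 9+1+8+12+1 = 31.
Pick's theorem gives I = A − B/2 + 1 = 3631/2 − 31/2 + 1 = 1801.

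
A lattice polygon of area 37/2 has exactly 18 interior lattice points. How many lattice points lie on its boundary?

3

Pick's theorem gives A = I + B/2 − 1, so B = 2(A − I + 1) = 2(37/2 − 18 + 1) = 3.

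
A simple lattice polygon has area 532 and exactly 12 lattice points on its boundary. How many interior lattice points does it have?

Pick's theorem A = I + B/2 − 1 rearranges to I = A − B/2 + 1 = 532 − 12/2 + 1 = 527.

527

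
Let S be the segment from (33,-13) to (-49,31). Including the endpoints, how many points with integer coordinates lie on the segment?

The number of lattice points on a segment between lattice points is gcd(|Δx|,|Δy|) + 1 = gcd(82,44) + 1 = 2 + 1 = 3.

3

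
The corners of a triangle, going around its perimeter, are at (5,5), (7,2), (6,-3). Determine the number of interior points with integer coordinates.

By the shoelace formula, twice the signed area is |[5·2 − 7·5] + [7·(-3) − 6·2] + [6·5 − 5·(-3)]| = 13, so the area is 6.5.
Along each edge there are gcd(|Δx|,|Δy|)+1 lattice points, so counting each shared vertex once the boundary has gcd(2,3) + gcd(1,5) + gcd(1,8) = 1+1+1 = 3.
Pick's theorem gives I = A − B/2 + 1 = 6.5 − 3/2 + 1 = 6.

6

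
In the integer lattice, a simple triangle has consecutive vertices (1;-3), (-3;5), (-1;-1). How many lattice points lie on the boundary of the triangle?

Summing gcd(|Δx|,|Δy|) over the edges gives the boundary count: gcd(4,8) + gcd(2,6) + gcd(2,2) = 4+2+2 = 8.

8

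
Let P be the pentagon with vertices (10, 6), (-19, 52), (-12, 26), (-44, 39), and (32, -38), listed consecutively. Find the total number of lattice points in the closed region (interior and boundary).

By the shoelace formula, twice the signed area is |[10·52 − (-19)·6] + [(-19)·26 − (-12)·52] + [(-12)·39 − (-44)·26] + [(-44)·(-38) − 32·39] + [32·6 − 10·(-38)]| = 2436, so the area is 1218.
The number of boundary lattice points is Σ gcd(|Δx|,|Δy|) = gcd(29,46) + gcd(7,26) + gcd(32,13) + gcd(76,77) + gcd(22,44) = 1+1+1+1+22 = 26.
Pick's theorem gives I = A − B/2 + 1 = 1218 − 26/2 + 1 = 1206, so the closed region contains I + B = 1206 + 26 = 1232 lattice points.

1232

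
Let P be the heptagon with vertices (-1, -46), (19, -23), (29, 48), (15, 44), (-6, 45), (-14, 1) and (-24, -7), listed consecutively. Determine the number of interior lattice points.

2902

The shoelace formula gives twice the area as |[(-1)·(-23) − 19·(-46)] + [19·48 − 29·(-23)] + [29·44 − 15·48] + [15·45 − (-6)·44] + [(-6)·1 − (-14)·45] + [(-14)·(-7) − (-24)·1] + [(-24)·(-46) − (-1)·(-7)]| = 5814, so the area is 2907.
Summing gcd(|Δx|,|Δy|) over the edges gives the boundary count: gcd(20,23) + gcd(10,71) + gcd(14,4) + gcd(21,1) + gcd(8,44) + gcd(10,8) + gcd(23,39) = 1+1+2+1+4+2+1 = 12.
By Pick's theorem A = I + B/2 − 1, so I = 2907 − 12/2 + 1 = 2902.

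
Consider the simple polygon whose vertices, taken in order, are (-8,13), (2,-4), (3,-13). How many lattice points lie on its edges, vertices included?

Summing gcd(|Δx|,|Δy|) over the edges gives the boundary count: gcd(10,17) + gcd(1,9) + gcd(11,26) = 1+1+1 = 3.

3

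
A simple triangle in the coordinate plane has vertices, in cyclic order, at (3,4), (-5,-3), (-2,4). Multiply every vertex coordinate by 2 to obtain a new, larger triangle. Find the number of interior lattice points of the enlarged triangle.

Using the shoelace formula, 2A = |[3·(-3) − (-5)·4] + [(-5)·4 − (-2)·(-3)] + [(-2)·4 − 3·4]| = 35, so the area is 17.5.
The number of boundary lattice points is Σ gcd(|Δx|,|Δy|) = gcd(8,7) + gcd(3,7) + gcd(5,0) = 1+1+5 = 7.
Scaling by 2 multiplies the area by 2² = 4 (so the new area is 70) and multiplies the boundary lattice-point count by 2, giving 14.
By Pick's theorem, the interior count of the dilated polygon is 70 − 14/2 + 1 = 64.

64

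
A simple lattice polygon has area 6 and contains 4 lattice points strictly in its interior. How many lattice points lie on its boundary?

6

Pick's theorem gives A = I + B/2 − 1, so B = 2(A − I + 1) = 2(6 − 4 + 1) = 6.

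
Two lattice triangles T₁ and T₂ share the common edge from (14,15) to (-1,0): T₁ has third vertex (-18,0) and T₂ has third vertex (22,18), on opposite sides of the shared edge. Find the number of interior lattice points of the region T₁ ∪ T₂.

156

The union is the simple quadrilateral with vertices (14,15), (-18,0), (-1,0), (22,18) in order.
Using the shoelace formula, 2A = |(14·0 − (-18)·15) + ((-18)·0 − (-1)·0) + ((-1)·18 − 22·0) + (22·15 − 14·18)| = 330, so the area is 165.
Summing gcd(|Δx|,|Δy|) over the edges gives the boundary count: gcd(32,15) + gcd(17,0) + gcd(23,18) + gcd(8,3) = 1+17+1+1 = 20.
By Pick's theorem I = A − B/2 + 1 = 165 − 20/2 + 1 = 156.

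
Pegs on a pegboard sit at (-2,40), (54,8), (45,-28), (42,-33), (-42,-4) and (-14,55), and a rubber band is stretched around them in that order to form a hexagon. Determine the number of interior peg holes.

The shoelace formula gives twice the area as |[(-2)·8 − 54·40] + [54·(-28) − 45·8] + [45·(-33) − 42·(-28)] + [42·(-4) − (-42)·(-33)] + [(-42)·55 − (-14)·(-4)] + [(-14)·40 − (-2)·55]| = 8727, so the area is 4363.5.
Along each edge there are gcd(|Δx|,|Δy|)+1 lattice points, so counting each shared vertex once the boundary has gcd(56,32) + gcd(9,36) + gcd(3,5) + gcd(84,29) + gcd(28,59) + gcd(12,15) = 8+9+1+1+1+3 = 23.
Pick's theorem gives I = A − B/2 + 1 = 4363.5 − 23/2 + 1 = 4353.

4353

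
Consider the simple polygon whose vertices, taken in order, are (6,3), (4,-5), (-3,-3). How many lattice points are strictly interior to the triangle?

By the shoelace formula, twice the signed area is |[6·(-5) − 4·3] + [4·(-3) − (-3)·(-5)] + [(-3)·3 − 6·(-3)]| = 60, so the area is 30.
Summing gcd(|Δx|,|Δy|) over the edges gives the boundary count: gcd(2,8) + gcd(7,2) + gcd(9,6) = 2+1+3 = 6.
Pick's theorem gives I = A − B/2 + 1 = 30 − 6/2 + 1 = 28.

28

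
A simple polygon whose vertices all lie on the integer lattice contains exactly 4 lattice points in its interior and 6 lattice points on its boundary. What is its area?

6

Pick's theorem states A = I + B/2 − 1, so A = 4 + 6/2 − 1 = 6.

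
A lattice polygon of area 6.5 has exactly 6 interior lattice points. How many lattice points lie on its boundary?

3

Pick's theorem gives A = I + B/2 − 1, so B = 2(A − I + 1) = 2(6.5 − 6 + 1) = 3.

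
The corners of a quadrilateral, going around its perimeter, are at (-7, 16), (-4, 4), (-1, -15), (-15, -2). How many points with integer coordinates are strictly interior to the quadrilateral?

Using the shoelace formula, 2A = |[(-7)·4 − (-4)·16] + [(-4)·(-15) − (-1)·4] + [(-1)·(-2) − (-15)·(-15)] + [(-15)·16 − (-7)·(-2)]| = 377, so the area is 188.5.
Summing gcd(|Δx|,|Δy|) over the edges gives the boundary count: gcd(3,12) + gcd(3,19) + gcd(14,13) + gcd(8,18) = 3+1+1+2 = 7.
Pick's theorem gives I = A − B/2 + 1 = 188.5 − 7/2 + 1 = 186.

186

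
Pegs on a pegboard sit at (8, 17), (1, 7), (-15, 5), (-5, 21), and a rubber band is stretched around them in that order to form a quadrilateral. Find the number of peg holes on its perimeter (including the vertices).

6

Along each edge there are gcd(|Δx|,|Δy|)+1 lattice points, so counting each shared vertex once the boundary has gcd(7,10) + gcd(16,2) + gcd(10,16) + gcd(13,4) = 1+2+2+1 = 6.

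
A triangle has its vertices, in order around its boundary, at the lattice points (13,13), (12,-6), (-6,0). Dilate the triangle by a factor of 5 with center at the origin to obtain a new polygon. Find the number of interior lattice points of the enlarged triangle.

By the shoelace formula, twice the signed area is |(13·(-6) − 12·13) + (12·0 − (-6)·(-6)) + ((-6)·13 − 13·0)| = 348, so the area is 174.
The number of boundary lattice points is Σ gcd(|Δx|,|Δy|) = gcd(1,19) + gcd(18,6) + gcd(19,13) = 1+6+1 = 8.
Scaling by 5 multiplies the area by 5² = 25 (so the new area is 4350) and multiplies the boundary lattice-point count by 5, giving 40.
By Pick's theorem, the interior count of the dilated polygon is 4350 − 40/2 + 1 = 4331.

4331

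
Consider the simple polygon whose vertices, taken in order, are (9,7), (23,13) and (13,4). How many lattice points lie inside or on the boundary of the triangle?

36

Using the shoelace formula, 2A = |(9·13 − 23·7) + (23·4 − 13·13) + (13·7 − 9·4)| = 66, so the area is 33.
Summing gcd(|Δx|,|Δy|) over the edges gives the boundary count: gcd(14,6) + gcd(10,9) + gcd(4,3) = 2+1+1 = 4.
Pick's theorem gives I = A − B/2 + 1 = 33 − 4/2 + 1 = 32, so the closed region contains I + B = 32 + 4 = 36 lattice points.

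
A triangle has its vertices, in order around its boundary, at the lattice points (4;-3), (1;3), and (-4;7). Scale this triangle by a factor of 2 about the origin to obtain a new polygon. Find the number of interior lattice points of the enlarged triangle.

31

By the shoelace formula, twice the signed area is |(4·3 − 1·(-3)) + (1·7 − (-4)·3) + ((-4)·(-3) − 4·7)| = 18, so the area is 9.
Along each edge there are gcd(|Δx|,|Δy|)+1 lattice points, so counting each shared vertex once the boundary has gcd(3,6) + gcd(5,4) + gcd(8,10) = 3+1+2 = 6.
Scaling by 2 multiplies the area by 2² = 4 (so the new area is 36) and multiplies the boundary lattice-point count by 2, giving 12.
By Pick's theorem, the interior count of the dilated polygon is 36 − 12/2 + 1 = 31.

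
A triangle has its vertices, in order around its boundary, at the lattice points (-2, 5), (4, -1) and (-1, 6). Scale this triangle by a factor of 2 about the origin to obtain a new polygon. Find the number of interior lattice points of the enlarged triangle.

The shoelace formula gives twice the area as |((-2)·(-1) − 4·5) + (4·6 − (-1)·(-1)) + ((-1)·5 − (-2)·6)| = 12, so the area is 6.
Summing gcd(|Δx|,|Δy|) over the edges gives the boundary count: gcd(6,6) + gcd(5,7) + gcd(1,1) = 6+1+1 = 8.
Scaling by 2 multiplies the area by 2² = 4 (so the new area is 24) and multiplies the boundary lattice-point count by 2, giving 16.
By Pick's theorem, the interior count of the dilated polygon is 24 − 16/2 + 1 = 17.

17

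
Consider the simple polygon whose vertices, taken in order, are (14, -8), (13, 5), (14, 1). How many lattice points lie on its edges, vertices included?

The number of boundary lattice points is Σ gcd(|Δx|,|Δy|) = gcd(1,13) + gcd(1,4) + gcd(0,9) = 1+1+9 = 11.

11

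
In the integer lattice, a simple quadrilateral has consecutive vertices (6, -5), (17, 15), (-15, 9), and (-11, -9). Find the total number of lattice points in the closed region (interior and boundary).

452

Using the shoelace formula, 2A = |(6·15 − 17·(-5)) + (17·9 − (-15)·15) + ((-15)·(-9) − (-11)·9) + ((-11)·(-5) − 6·(-9))| = 896, so the area is 448.
Summing gcd(|Δx|,|Δy|) over the edges gives the boundary count: gcd(11,20) + gcd(32,6) + gcd(4,18) + gcd(17,4) = 1+2+2+1 = 6.
Pick's theorem gives I = A − B/2 + 1 = 448 − 6/2 + 1 = 446, so the closed region contains I + B = 446 + 6 = 452 lattice points.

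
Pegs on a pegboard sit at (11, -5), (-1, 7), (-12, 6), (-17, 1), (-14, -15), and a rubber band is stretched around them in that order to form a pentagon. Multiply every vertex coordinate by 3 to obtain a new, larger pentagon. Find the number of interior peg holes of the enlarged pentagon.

Using the shoelace formula, 2A = |(11·7 − (-1)·(-5)) + ((-1)·6 − (-12)·7) + ((-12)·1 − (-17)·6) + ((-17)·(-15) − (-14)·1) + ((-14)·(-5) − 11·(-15))| = 744, so the area is 372.
Summing gcd(|Δx|,|Δy|) over the edges gives the boundary count: gcd(12,12) + gcd(11,1) + gcd(5,5) + gcd(3,16) + gcd(25,10) = 12+1+5+1+5 = 24.
Scaling by 3 multiplies the area by 3² = 9 (so the new area is 3348) and multiplies the boundary lattice-point count by 3, giving 72.
By Pick's theorem, the interior count of the dilated polygon is 3348 − 72/2 + 1 = 3313.

3313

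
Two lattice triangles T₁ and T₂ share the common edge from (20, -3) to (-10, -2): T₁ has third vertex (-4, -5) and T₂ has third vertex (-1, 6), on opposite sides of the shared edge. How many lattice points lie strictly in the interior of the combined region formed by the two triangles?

The union is the simple quadrilateral with vertices (20, -3), (-4, -5), (-10, -2), (-1, 6) in order.
The shoelace formula gives twice the area as |[20·(-5) − (-4)·(-3)] + [(-4)·(-2) − (-10)·(-5)] + [(-10)·6 − (-1)·(-2)] + [(-1)·(-3) − 20·6]| = 333, so the area is 166.5.
The number of boundary lattice points is Σ gcd(|Δx|,|Δy|) = gcd(24,2) + gcd(6,3) + gcd(9,8) + gcd(21,9) = 2+3+1+3 = 9.
By Pick's theorem I = A − B/2 + 1 = 166.5 − 9/2 + 1 = 163.

163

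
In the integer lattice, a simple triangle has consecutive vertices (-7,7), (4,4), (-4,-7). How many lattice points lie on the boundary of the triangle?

Along each edge there are gcd(|Δx|,|Δy|)+1 lattice points, so counting each shared vertex once the boundary has gcd(11,3) + gcd(8,11) + gcd(3,14) = 1+1+1 = 3.

3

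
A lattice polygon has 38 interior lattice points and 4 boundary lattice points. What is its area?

By Pick's theorem, A = I + B/2 − 1 = 38 + 4/2 − 1 = 39.

39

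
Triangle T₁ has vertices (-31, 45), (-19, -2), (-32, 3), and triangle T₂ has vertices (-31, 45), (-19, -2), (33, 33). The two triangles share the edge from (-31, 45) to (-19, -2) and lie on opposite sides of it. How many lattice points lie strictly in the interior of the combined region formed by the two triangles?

The union is the simple quadrilateral with vertices (-31, 45), (-32, 3), (-19, -2), (33, 33) in order.
By the shoelace formula, twice the signed area is |[(-31)·3 − (-32)·45] + [(-32)·(-2) − (-19)·3] + [(-19)·33 − 33·(-2)] + [33·45 − (-31)·33]| = 3415, so the area is 1707.5.
The number of boundary lattice points is Σ gcd(|Δx|,|Δy|) = gcd(1,42) + gcd(13,5) + gcd(52,35) + gcd(64,12) = 1+1+1+4 = 7.
By Pick's theorem I = A − B/2 + 1 = 1707.5 − 7/2 + 1 = 1705.

1705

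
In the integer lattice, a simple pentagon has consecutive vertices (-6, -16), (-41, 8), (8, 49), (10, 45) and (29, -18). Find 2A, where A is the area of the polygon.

4964

By the shoelace formula, twice the signed area is |((-6)·8 − (-41)·(-16)) + ((-41)·49 − 8·8) + (8·45 − 10·49) + (10·(-18) − 29·45) + (29·(-16) − (-6)·(-18))| = 4964, so the area is 2482.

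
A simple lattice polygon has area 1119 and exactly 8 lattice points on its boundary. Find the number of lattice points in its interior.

Pick's theorem A = I + B/2 − 1 rearranges to I = A − B/2 + 1 = 1119 − 8/2 + 1 = 1116.

1116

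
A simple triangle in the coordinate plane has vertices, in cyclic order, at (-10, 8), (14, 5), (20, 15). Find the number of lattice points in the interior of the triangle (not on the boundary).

Using the shoelace formula, 2A = |((-10)·5 − 14·8) + (14·15 − 20·5) + (20·8 − (-10)·15)| = 258, so the area is 129.
The number of boundary lattice points is Σ gcd(|Δx|,|Δy|) = gcd(24,3) + gcd(6,10) + gcd(30,7) = 3+2+1 = 6.
Pick's theorem gives I = A − B/2 + 1 = 129 − 6/2 + 1 = 127.

127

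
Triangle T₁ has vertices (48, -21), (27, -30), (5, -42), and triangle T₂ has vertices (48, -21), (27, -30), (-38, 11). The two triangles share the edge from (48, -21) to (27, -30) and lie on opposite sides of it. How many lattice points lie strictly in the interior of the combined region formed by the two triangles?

748

The union is the simple quadrilateral with vertices (48, -21), (5, -42), (27, -30), (-38, 11) in order.
By the shoelace formula, twice the signed area is |(48·(-42) − 5·(-21)) + (5·(-30) − 27·(-42)) + (27·11 − (-38)·(-30)) + ((-38)·(-21) − 48·11)| = 1500, so the area is 750.
Along each edge there are gcd(|Δx|,|Δy|)+1 lattice points, so counting each shared vertex once the boundary has gcd(43,21) + gcd(22,12) + gcd(65,41) + gcd(86,32) = 1+2+1+2 = 6.
By Pick's theorem I = A − B/2 + 1 = 750 − 6/2 + 1 = 748.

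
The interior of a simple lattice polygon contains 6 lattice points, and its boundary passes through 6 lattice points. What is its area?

8

By Pick's theorem, A = I + B/2 − 1 = 6 + 6/2 − 1 = 8.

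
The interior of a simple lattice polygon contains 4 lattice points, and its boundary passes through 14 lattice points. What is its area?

10

Pick's theorem states A = I + B/2 − 1, so A = 4 + 14/2 − 1 = 10.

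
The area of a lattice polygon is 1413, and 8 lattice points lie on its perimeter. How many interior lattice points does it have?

From Pick's theorem, I = A − B/2 + 1 = 1413 − 8/2 + 1 = 1410.

1410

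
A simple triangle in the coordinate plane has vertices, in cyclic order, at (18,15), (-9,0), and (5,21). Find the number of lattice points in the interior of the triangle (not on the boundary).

The shoelace formula gives twice the area as |[18·0 − (-9)·15] + [(-9)·21 − 5·0] + [5·15 − 18·21]| = 357, so the area is 357/2.
Summing gcd(|Δx|,|Δy|) over the edges gives the boundary count: gcd(27,15) + gcd(14,21) + gcd(13,6) = 3+7+1 = 11.
Pick's theorem gives I = A − B/2 + 1 = 357/2 − 11/2 + 1 = 174.

174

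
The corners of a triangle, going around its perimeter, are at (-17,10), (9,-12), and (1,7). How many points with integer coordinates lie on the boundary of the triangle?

The number of boundary lattice points is Σ gcd(|Δx|,|Δy|) = gcd(26,22) + gcd(8,19) + gcd(18,3) = 2+1+3 = 6.

6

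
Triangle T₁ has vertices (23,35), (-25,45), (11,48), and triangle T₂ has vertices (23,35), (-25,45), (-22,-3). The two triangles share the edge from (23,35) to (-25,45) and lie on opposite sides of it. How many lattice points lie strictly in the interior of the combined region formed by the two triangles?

The union is the simple quadrilateral with vertices (23,35), (11,48), (-25,45), (-22,-3) in order.
Using the shoelace formula, 2A = |[23·48 − 11·35] + [11·45 − (-25)·48] + [(-25)·(-3) − (-22)·45] + [(-22)·35 − 23·(-3)]| = 2778, so the area is 1389.
The number of boundary lattice points is Σ gcd(|Δx|,|Δy|) = gcd(12,13) + gcd(36,3) + gcd(3,48) + gcd(45,38) = 1+3+3+1 = 8.
By Pick's theorem I = A − B/2 + 1 = 1389 − 8/2 + 1 = 1386.

1386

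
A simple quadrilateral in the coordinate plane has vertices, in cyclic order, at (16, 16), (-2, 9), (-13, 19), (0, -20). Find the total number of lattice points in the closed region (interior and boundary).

428

The shoelace formula gives twice the area as |(16·9 − (-2)·16) + ((-2)·19 − (-13)·9) + ((-13)·(-20) − 0·19) + (0·16 − 16·(-20))| = 835, so the area is 417.5.
Along each edge there are gcd(|Δx|,|Δy|)+1 lattice points, so counting each shared vertex once the boundary has gcd(18,7) + gcd(11,10) + gcd(13,39) + gcd(16,36) = 1+1+13+4 = 19.
Pick's theorem gives I = A − B/2 + 1 = 417.5 − 19/2 + 1 = 409, so the closed region contains I + B = 409 + 19 = 428 lattice points.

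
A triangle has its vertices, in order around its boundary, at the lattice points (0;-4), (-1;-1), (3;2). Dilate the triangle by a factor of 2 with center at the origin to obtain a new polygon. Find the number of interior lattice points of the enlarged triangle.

Using the shoelace formula, 2A = |(0·(-1) − (-1)·(-4)) + ((-1)·2 − 3·(-1)) + (3·(-4) − 0·2)| = 15, so the area is 15/2.
The number of boundary lattice points is Σ gcd(|Δx|,|Δy|) = gcd(1,3) + gcd(4,3) + gcd(3,6) = 1+1+3 = 5.
Scaling by 2 multiplies the area by 2² = 4 (so the new area is 30) and multiplies the boundary lattice-point count by 2, giving 10.
By Pick's theorem, the interior count of the dilated polygon is 30 − 10/2 + 1 = 26.

26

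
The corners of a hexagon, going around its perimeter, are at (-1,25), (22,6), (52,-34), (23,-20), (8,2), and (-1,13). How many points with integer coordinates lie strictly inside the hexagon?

The shoelace formula gives twice the area as |[(-1)·6 − 22·25] + [22·(-34) − 52·6] + [52·(-20) − 23·(-34)] + [23·2 − 8·(-20)] + [8·13 − (-1)·2] + [(-1)·25 − (-1)·13]| = 1574, so the area is 787.
Summing gcd(|Δx|,|Δy|) over the edges gives the boundary count: gcd(23,19) + gcd(30,40) + gcd(29,14) + gcd(15,22) + gcd(9,11) + gcd(0,12) = 1+10+1+1+1+12 = 26.
Pick's theorem gives I = A − B/2 + 1 = 787 − 26/2 + 1 = 775.

775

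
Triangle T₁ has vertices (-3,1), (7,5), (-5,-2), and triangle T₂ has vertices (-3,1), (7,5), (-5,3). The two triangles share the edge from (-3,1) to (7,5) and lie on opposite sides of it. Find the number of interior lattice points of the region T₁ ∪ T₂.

23

The union is the simple quadrilateral with vertices (-3,1), (-5,-2), (7,5), (-5,3) in order.
Using the shoelace formula, 2A = |((-3)·(-2) − (-5)·1) + ((-5)·5 − 7·(-2)) + (7·3 − (-5)·5) + ((-5)·1 − (-3)·3)| = 50, so the area is 25.
Summing gcd(|Δx|,|Δy|) over the edges gives the boundary count: gcd(2,3) + gcd(12,7) + gcd(12,2) + gcd(2,2) = 1+1+2+2 = 6.
By Pick's theorem I = A − B/2 + 1 = 25 − 6/2 + 1 = 23.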